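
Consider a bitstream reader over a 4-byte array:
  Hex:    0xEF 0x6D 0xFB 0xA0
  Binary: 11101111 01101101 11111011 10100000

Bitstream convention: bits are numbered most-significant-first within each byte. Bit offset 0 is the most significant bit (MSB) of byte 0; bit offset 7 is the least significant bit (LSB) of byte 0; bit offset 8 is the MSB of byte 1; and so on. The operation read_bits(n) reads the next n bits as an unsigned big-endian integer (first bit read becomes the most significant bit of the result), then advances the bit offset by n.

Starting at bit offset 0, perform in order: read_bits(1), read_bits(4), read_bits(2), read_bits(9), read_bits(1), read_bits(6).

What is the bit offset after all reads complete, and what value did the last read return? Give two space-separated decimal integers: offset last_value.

Answer: 23 61

Derivation:
Read 1: bits[0:1] width=1 -> value=1 (bin 1); offset now 1 = byte 0 bit 1; 31 bits remain
Read 2: bits[1:5] width=4 -> value=13 (bin 1101); offset now 5 = byte 0 bit 5; 27 bits remain
Read 3: bits[5:7] width=2 -> value=3 (bin 11); offset now 7 = byte 0 bit 7; 25 bits remain
Read 4: bits[7:16] width=9 -> value=365 (bin 101101101); offset now 16 = byte 2 bit 0; 16 bits remain
Read 5: bits[16:17] width=1 -> value=1 (bin 1); offset now 17 = byte 2 bit 1; 15 bits remain
Read 6: bits[17:23] width=6 -> value=61 (bin 111101); offset now 23 = byte 2 bit 7; 9 bits remain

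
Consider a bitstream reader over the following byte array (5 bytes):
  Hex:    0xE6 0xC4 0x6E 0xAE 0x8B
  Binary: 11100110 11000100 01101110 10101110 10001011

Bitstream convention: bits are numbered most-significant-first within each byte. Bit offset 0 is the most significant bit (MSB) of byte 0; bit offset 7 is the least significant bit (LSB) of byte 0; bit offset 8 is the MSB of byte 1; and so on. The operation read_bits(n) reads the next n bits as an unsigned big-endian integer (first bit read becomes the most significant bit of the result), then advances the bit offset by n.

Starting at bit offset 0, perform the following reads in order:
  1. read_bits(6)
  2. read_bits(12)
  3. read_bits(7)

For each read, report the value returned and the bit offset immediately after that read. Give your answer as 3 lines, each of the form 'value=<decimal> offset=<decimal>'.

Read 1: bits[0:6] width=6 -> value=57 (bin 111001); offset now 6 = byte 0 bit 6; 34 bits remain
Read 2: bits[6:18] width=12 -> value=2833 (bin 101100010001); offset now 18 = byte 2 bit 2; 22 bits remain
Read 3: bits[18:25] width=7 -> value=93 (bin 1011101); offset now 25 = byte 3 bit 1; 15 bits remain

Answer: value=57 offset=6
value=2833 offset=18
value=93 offset=25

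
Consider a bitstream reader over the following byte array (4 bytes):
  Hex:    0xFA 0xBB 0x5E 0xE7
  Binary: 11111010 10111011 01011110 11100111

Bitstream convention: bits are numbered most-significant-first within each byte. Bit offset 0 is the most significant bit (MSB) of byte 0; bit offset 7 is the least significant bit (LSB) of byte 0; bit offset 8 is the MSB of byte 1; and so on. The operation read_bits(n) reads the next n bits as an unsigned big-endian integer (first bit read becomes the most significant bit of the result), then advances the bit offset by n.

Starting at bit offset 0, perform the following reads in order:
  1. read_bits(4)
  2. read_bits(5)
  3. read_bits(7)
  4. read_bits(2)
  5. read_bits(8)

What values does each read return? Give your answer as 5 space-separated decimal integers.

Read 1: bits[0:4] width=4 -> value=15 (bin 1111); offset now 4 = byte 0 bit 4; 28 bits remain
Read 2: bits[4:9] width=5 -> value=21 (bin 10101); offset now 9 = byte 1 bit 1; 23 bits remain
Read 3: bits[9:16] width=7 -> value=59 (bin 0111011); offset now 16 = byte 2 bit 0; 16 bits remain
Read 4: bits[16:18] width=2 -> value=1 (bin 01); offset now 18 = byte 2 bit 2; 14 bits remain
Read 5: bits[18:26] width=8 -> value=123 (bin 01111011); offset now 26 = byte 3 bit 2; 6 bits remain

Answer: 15 21 59 1 123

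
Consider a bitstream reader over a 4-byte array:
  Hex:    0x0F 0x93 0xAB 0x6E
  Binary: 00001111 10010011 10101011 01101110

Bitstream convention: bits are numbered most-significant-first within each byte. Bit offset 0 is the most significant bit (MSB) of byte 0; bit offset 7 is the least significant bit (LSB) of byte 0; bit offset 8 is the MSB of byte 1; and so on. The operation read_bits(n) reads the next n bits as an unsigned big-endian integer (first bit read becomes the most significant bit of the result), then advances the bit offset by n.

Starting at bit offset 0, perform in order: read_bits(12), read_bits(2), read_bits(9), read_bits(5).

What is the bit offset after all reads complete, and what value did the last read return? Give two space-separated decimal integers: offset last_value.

Read 1: bits[0:12] width=12 -> value=249 (bin 000011111001); offset now 12 = byte 1 bit 4; 20 bits remain
Read 2: bits[12:14] width=2 -> value=0 (bin 00); offset now 14 = byte 1 bit 6; 18 bits remain
Read 3: bits[14:23] width=9 -> value=469 (bin 111010101); offset now 23 = byte 2 bit 7; 9 bits remain
Read 4: bits[23:28] width=5 -> value=22 (bin 10110); offset now 28 = byte 3 bit 4; 4 bits remain

Answer: 28 22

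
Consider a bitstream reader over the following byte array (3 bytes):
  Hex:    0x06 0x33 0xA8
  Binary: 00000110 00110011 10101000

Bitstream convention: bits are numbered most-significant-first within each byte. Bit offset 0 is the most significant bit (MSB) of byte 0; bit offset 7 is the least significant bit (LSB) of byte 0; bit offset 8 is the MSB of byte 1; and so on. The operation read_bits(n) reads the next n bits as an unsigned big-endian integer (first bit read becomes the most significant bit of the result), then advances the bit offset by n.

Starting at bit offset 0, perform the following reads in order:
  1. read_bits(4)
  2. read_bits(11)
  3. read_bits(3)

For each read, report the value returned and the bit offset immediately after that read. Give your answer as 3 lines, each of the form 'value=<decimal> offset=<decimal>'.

Read 1: bits[0:4] width=4 -> value=0 (bin 0000); offset now 4 = byte 0 bit 4; 20 bits remain
Read 2: bits[4:15] width=11 -> value=793 (bin 01100011001); offset now 15 = byte 1 bit 7; 9 bits remain
Read 3: bits[15:18] width=3 -> value=6 (bin 110); offset now 18 = byte 2 bit 2; 6 bits remain

Answer: value=0 offset=4
value=793 offset=15
value=6 offset=18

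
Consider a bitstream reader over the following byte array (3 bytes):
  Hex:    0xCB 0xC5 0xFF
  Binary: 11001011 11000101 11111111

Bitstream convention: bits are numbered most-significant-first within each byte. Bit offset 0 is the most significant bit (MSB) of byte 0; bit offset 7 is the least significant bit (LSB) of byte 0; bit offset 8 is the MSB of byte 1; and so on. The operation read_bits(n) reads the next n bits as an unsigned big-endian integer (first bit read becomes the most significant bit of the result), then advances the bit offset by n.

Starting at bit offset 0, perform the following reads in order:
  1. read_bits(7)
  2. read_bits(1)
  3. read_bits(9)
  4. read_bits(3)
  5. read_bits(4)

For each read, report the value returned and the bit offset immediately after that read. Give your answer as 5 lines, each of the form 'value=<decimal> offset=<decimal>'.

Read 1: bits[0:7] width=7 -> value=101 (bin 1100101); offset now 7 = byte 0 bit 7; 17 bits remain
Read 2: bits[7:8] width=1 -> value=1 (bin 1); offset now 8 = byte 1 bit 0; 16 bits remain
Read 3: bits[8:17] width=9 -> value=395 (bin 110001011); offset now 17 = byte 2 bit 1; 7 bits remain
Read 4: bits[17:20] width=3 -> value=7 (bin 111); offset now 20 = byte 2 bit 4; 4 bits remain
Read 5: bits[20:24] width=4 -> value=15 (bin 1111); offset now 24 = byte 3 bit 0; 0 bits remain

Answer: value=101 offset=7
value=1 offset=8
value=395 offset=17
value=7 offset=20
value=15 offset=24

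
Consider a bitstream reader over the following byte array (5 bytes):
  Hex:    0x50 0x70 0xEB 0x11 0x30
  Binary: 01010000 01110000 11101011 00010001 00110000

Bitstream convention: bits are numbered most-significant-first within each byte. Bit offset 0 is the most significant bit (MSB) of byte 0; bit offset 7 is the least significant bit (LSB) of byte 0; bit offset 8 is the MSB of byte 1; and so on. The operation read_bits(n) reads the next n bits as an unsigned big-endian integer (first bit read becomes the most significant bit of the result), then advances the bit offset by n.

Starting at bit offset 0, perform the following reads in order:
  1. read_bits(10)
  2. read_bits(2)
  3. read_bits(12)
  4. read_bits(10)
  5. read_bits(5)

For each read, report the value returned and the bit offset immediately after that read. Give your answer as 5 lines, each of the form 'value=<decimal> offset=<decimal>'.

Read 1: bits[0:10] width=10 -> value=321 (bin 0101000001); offset now 10 = byte 1 bit 2; 30 bits remain
Read 2: bits[10:12] width=2 -> value=3 (bin 11); offset now 12 = byte 1 bit 4; 28 bits remain
Read 3: bits[12:24] width=12 -> value=235 (bin 000011101011); offset now 24 = byte 3 bit 0; 16 bits remain
Read 4: bits[24:34] width=10 -> value=68 (bin 0001000100); offset now 34 = byte 4 bit 2; 6 bits remain
Read 5: bits[34:39] width=5 -> value=24 (bin 11000); offset now 39 = byte 4 bit 7; 1 bits remain

Answer: value=321 offset=10
value=3 offset=12
value=235 offset=24
value=68 offset=34
value=24 offset=39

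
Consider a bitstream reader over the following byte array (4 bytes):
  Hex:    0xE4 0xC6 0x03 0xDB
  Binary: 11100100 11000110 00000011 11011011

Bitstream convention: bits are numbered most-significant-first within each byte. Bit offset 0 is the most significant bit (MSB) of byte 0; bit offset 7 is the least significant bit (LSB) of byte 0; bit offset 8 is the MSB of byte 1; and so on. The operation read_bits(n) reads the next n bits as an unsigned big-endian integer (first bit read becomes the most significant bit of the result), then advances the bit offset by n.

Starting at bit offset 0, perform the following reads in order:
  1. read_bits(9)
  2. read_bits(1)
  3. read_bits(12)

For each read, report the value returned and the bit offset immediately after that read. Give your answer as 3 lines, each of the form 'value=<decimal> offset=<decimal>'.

Read 1: bits[0:9] width=9 -> value=457 (bin 111001001); offset now 9 = byte 1 bit 1; 23 bits remain
Read 2: bits[9:10] width=1 -> value=1 (bin 1); offset now 10 = byte 1 bit 2; 22 bits remain
Read 3: bits[10:22] width=12 -> value=384 (bin 000110000000); offset now 22 = byte 2 bit 6; 10 bits remain

Answer: value=457 offset=9
value=1 offset=10
value=384 offset=22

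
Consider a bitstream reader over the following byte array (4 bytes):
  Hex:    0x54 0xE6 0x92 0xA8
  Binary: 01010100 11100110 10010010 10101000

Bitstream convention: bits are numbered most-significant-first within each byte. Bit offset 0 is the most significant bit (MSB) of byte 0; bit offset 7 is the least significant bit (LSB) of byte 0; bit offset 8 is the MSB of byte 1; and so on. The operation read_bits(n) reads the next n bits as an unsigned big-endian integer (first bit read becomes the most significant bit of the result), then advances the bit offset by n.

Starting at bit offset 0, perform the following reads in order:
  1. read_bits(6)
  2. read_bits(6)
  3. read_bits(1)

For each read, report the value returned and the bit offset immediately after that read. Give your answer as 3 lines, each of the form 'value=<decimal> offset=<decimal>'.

Read 1: bits[0:6] width=6 -> value=21 (bin 010101); offset now 6 = byte 0 bit 6; 26 bits remain
Read 2: bits[6:12] width=6 -> value=14 (bin 001110); offset now 12 = byte 1 bit 4; 20 bits remain
Read 3: bits[12:13] width=1 -> value=0 (bin 0); offset now 13 = byte 1 bit 5; 19 bits remain

Answer: value=21 offset=6
value=14 offset=12
value=0 offset=13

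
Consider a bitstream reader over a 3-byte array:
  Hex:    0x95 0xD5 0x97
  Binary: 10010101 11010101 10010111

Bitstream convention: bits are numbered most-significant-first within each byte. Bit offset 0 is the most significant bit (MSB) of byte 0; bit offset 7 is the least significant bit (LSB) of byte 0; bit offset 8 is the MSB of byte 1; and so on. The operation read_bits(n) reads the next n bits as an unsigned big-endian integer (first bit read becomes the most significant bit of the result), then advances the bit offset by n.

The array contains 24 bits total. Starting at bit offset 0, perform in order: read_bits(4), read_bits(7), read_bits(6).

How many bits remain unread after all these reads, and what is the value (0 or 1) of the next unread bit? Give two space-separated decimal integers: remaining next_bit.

Read 1: bits[0:4] width=4 -> value=9 (bin 1001); offset now 4 = byte 0 bit 4; 20 bits remain
Read 2: bits[4:11] width=7 -> value=46 (bin 0101110); offset now 11 = byte 1 bit 3; 13 bits remain
Read 3: bits[11:17] width=6 -> value=43 (bin 101011); offset now 17 = byte 2 bit 1; 7 bits remain

Answer: 7 0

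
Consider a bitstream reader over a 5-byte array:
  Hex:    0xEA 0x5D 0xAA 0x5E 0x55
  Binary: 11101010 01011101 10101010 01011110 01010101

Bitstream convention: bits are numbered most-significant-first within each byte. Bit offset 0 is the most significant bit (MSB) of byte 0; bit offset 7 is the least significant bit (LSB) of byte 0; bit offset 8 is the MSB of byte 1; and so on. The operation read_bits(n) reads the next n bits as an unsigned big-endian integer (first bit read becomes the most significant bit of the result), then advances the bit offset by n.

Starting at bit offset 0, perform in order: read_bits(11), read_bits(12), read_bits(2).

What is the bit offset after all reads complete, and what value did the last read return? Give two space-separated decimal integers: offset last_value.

Read 1: bits[0:11] width=11 -> value=1874 (bin 11101010010); offset now 11 = byte 1 bit 3; 29 bits remain
Read 2: bits[11:23] width=12 -> value=3797 (bin 111011010101); offset now 23 = byte 2 bit 7; 17 bits remain
Read 3: bits[23:25] width=2 -> value=0 (bin 00); offset now 25 = byte 3 bit 1; 15 bits remain

Answer: 25 0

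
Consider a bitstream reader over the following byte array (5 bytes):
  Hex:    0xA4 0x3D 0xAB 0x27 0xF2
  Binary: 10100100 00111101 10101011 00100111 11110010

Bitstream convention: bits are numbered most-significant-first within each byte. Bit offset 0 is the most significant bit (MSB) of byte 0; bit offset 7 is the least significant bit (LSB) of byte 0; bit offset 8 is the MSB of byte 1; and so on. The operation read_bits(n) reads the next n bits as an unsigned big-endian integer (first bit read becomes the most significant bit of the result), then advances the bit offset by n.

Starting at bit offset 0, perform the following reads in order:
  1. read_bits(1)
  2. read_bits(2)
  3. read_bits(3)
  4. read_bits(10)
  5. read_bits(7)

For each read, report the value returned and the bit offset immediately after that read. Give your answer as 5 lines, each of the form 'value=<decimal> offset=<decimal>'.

Answer: value=1 offset=1
value=1 offset=3
value=1 offset=6
value=61 offset=16
value=85 offset=23

Derivation:
Read 1: bits[0:1] width=1 -> value=1 (bin 1); offset now 1 = byte 0 bit 1; 39 bits remain
Read 2: bits[1:3] width=2 -> value=1 (bin 01); offset now 3 = byte 0 bit 3; 37 bits remain
Read 3: bits[3:6] width=3 -> value=1 (bin 001); offset now 6 = byte 0 bit 6; 34 bits remain
Read 4: bits[6:16] width=10 -> value=61 (bin 0000111101); offset now 16 = byte 2 bit 0; 24 bits remain
Read 5: bits[16:23] width=7 -> value=85 (bin 1010101); offset now 23 = byte 2 bit 7; 17 bits remain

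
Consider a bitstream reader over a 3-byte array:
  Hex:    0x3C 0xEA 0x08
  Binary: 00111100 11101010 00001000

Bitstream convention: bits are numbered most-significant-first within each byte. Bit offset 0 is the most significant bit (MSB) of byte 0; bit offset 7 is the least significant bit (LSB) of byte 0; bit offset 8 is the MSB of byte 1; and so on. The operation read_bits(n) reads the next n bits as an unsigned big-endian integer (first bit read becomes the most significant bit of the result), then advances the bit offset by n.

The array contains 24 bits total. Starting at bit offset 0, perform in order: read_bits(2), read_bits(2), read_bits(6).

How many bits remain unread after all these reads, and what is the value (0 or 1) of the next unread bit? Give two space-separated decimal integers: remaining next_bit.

Read 1: bits[0:2] width=2 -> value=0 (bin 00); offset now 2 = byte 0 bit 2; 22 bits remain
Read 2: bits[2:4] width=2 -> value=3 (bin 11); offset now 4 = byte 0 bit 4; 20 bits remain
Read 3: bits[4:10] width=6 -> value=51 (bin 110011); offset now 10 = byte 1 bit 2; 14 bits remain

Answer: 14 1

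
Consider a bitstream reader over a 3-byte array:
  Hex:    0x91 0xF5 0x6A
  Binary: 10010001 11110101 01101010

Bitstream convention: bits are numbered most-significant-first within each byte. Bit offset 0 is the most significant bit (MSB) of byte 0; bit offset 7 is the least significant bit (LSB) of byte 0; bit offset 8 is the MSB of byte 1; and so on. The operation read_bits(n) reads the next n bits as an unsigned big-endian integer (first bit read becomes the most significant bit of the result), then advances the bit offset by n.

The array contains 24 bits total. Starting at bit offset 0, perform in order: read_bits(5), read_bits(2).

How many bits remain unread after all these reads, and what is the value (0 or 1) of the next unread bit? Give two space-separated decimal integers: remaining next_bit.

Read 1: bits[0:5] width=5 -> value=18 (bin 10010); offset now 5 = byte 0 bit 5; 19 bits remain
Read 2: bits[5:7] width=2 -> value=0 (bin 00); offset now 7 = byte 0 bit 7; 17 bits remain

Answer: 17 1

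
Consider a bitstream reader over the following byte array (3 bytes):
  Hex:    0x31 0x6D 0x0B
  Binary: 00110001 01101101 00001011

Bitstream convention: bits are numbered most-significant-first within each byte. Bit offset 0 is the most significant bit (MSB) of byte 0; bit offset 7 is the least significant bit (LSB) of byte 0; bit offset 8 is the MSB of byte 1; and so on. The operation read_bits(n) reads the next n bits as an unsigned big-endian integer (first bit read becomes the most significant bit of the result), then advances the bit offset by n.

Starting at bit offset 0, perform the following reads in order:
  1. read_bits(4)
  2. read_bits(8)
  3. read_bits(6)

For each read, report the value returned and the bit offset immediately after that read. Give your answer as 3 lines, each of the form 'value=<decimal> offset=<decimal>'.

Read 1: bits[0:4] width=4 -> value=3 (bin 0011); offset now 4 = byte 0 bit 4; 20 bits remain
Read 2: bits[4:12] width=8 -> value=22 (bin 00010110); offset now 12 = byte 1 bit 4; 12 bits remain
Read 3: bits[12:18] width=6 -> value=52 (bin 110100); offset now 18 = byte 2 bit 2; 6 bits remain

Answer: value=3 offset=4
value=22 offset=12
value=52 offset=18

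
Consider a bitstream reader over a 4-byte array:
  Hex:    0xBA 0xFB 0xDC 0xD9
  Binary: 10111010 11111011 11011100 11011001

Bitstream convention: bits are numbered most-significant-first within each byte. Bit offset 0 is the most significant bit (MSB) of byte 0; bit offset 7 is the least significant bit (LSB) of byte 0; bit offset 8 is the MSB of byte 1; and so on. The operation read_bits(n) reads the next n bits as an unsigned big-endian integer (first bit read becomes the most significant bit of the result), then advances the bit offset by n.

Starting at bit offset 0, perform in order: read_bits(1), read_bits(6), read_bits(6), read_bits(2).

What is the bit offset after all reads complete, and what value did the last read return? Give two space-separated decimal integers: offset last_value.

Read 1: bits[0:1] width=1 -> value=1 (bin 1); offset now 1 = byte 0 bit 1; 31 bits remain
Read 2: bits[1:7] width=6 -> value=29 (bin 011101); offset now 7 = byte 0 bit 7; 25 bits remain
Read 3: bits[7:13] width=6 -> value=31 (bin 011111); offset now 13 = byte 1 bit 5; 19 bits remain
Read 4: bits[13:15] width=2 -> value=1 (bin 01); offset now 15 = byte 1 bit 7; 17 bits remain

Answer: 15 1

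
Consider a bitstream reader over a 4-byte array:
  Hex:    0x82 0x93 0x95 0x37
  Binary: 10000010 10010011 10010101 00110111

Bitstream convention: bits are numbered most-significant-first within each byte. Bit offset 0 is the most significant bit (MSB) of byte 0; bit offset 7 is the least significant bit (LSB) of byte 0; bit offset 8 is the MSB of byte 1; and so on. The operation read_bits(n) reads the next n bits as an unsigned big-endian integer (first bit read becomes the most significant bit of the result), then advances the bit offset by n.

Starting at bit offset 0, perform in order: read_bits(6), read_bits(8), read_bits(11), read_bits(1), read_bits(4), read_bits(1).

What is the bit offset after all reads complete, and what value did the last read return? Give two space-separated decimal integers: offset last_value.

Answer: 31 1

Derivation:
Read 1: bits[0:6] width=6 -> value=32 (bin 100000); offset now 6 = byte 0 bit 6; 26 bits remain
Read 2: bits[6:14] width=8 -> value=164 (bin 10100100); offset now 14 = byte 1 bit 6; 18 bits remain
Read 3: bits[14:25] width=11 -> value=1834 (bin 11100101010); offset now 25 = byte 3 bit 1; 7 bits remain
Read 4: bits[25:26] width=1 -> value=0 (bin 0); offset now 26 = byte 3 bit 2; 6 bits remain
Read 5: bits[26:30] width=4 -> value=13 (bin 1101); offset now 30 = byte 3 bit 6; 2 bits remain
Read 6: bits[30:31] width=1 -> value=1 (bin 1); offset now 31 = byte 3 bit 7; 1 bits remain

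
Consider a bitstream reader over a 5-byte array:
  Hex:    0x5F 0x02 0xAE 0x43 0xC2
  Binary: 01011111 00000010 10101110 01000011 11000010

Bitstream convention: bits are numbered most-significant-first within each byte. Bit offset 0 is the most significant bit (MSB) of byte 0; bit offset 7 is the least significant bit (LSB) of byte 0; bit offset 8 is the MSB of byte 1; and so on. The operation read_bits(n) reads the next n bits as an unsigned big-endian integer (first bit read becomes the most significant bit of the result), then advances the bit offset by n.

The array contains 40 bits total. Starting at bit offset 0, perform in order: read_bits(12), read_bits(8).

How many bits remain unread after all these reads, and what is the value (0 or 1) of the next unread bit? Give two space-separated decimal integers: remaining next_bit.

Answer: 20 1

Derivation:
Read 1: bits[0:12] width=12 -> value=1520 (bin 010111110000); offset now 12 = byte 1 bit 4; 28 bits remain
Read 2: bits[12:20] width=8 -> value=42 (bin 00101010); offset now 20 = byte 2 bit 4; 20 bits remain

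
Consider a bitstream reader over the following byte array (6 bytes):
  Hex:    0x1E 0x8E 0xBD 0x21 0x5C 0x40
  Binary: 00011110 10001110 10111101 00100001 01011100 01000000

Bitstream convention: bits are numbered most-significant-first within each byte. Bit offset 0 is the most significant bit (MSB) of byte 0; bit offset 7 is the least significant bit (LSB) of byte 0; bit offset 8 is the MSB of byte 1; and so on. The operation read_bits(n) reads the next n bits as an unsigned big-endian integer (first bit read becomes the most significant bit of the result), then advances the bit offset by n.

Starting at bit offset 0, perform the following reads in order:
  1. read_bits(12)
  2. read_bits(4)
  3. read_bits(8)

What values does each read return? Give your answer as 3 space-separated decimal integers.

Read 1: bits[0:12] width=12 -> value=488 (bin 000111101000); offset now 12 = byte 1 bit 4; 36 bits remain
Read 2: bits[12:16] width=4 -> value=14 (bin 1110); offset now 16 = byte 2 bit 0; 32 bits remain
Read 3: bits[16:24] width=8 -> value=189 (bin 10111101); offset now 24 = byte 3 bit 0; 24 bits remain

Answer: 488 14 189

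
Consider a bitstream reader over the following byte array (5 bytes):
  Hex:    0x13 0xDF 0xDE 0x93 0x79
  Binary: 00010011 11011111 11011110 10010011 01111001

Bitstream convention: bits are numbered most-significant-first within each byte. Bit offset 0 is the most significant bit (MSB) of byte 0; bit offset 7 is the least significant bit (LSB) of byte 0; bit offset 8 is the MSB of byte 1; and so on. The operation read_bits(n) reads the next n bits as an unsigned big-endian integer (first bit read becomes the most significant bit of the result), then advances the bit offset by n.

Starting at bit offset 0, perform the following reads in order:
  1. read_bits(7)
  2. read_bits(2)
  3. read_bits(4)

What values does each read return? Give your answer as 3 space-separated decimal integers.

Read 1: bits[0:7] width=7 -> value=9 (bin 0001001); offset now 7 = byte 0 bit 7; 33 bits remain
Read 2: bits[7:9] width=2 -> value=3 (bin 11); offset now 9 = byte 1 bit 1; 31 bits remain
Read 3: bits[9:13] width=4 -> value=11 (bin 1011); offset now 13 = byte 1 bit 5; 27 bits remain

Answer: 9 3 11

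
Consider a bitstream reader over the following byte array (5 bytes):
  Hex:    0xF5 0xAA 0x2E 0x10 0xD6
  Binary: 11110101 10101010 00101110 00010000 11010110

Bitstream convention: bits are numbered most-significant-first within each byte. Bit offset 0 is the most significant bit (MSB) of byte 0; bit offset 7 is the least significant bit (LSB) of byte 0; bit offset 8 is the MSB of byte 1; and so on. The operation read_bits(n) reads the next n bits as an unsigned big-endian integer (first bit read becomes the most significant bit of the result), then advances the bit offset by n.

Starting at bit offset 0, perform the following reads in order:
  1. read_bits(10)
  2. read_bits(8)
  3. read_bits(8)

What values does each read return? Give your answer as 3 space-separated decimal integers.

Read 1: bits[0:10] width=10 -> value=982 (bin 1111010110); offset now 10 = byte 1 bit 2; 30 bits remain
Read 2: bits[10:18] width=8 -> value=168 (bin 10101000); offset now 18 = byte 2 bit 2; 22 bits remain
Read 3: bits[18:26] width=8 -> value=184 (bin 10111000); offset now 26 = byte 3 bit 2; 14 bits remain

Answer: 982 168 184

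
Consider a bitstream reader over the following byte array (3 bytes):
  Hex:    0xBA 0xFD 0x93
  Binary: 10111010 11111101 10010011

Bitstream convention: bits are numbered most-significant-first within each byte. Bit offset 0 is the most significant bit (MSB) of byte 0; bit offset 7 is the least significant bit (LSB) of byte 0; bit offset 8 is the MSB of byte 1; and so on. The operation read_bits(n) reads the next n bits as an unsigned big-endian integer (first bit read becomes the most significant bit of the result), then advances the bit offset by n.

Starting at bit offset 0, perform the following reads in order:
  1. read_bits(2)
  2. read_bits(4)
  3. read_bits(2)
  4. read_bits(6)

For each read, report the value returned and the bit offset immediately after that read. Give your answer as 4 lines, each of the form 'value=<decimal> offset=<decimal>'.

Answer: value=2 offset=2
value=14 offset=6
value=2 offset=8
value=63 offset=14

Derivation:
Read 1: bits[0:2] width=2 -> value=2 (bin 10); offset now 2 = byte 0 bit 2; 22 bits remain
Read 2: bits[2:6] width=4 -> value=14 (bin 1110); offset now 6 = byte 0 bit 6; 18 bits remain
Read 3: bits[6:8] width=2 -> value=2 (bin 10); offset now 8 = byte 1 bit 0; 16 bits remain
Read 4: bits[8:14] width=6 -> value=63 (bin 111111); offset now 14 = byte 1 bit 6; 10 bits remain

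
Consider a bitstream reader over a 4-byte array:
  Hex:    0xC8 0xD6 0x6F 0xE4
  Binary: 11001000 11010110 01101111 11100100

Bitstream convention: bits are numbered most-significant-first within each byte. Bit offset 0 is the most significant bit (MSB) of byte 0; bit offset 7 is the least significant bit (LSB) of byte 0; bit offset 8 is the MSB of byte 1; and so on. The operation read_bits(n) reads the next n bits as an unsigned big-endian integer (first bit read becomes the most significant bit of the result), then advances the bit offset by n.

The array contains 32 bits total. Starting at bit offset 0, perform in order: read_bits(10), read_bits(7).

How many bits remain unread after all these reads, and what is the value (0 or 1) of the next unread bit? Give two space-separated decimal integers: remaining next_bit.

Answer: 15 1

Derivation:
Read 1: bits[0:10] width=10 -> value=803 (bin 1100100011); offset now 10 = byte 1 bit 2; 22 bits remain
Read 2: bits[10:17] width=7 -> value=44 (bin 0101100); offset now 17 = byte 2 bit 1; 15 bits remain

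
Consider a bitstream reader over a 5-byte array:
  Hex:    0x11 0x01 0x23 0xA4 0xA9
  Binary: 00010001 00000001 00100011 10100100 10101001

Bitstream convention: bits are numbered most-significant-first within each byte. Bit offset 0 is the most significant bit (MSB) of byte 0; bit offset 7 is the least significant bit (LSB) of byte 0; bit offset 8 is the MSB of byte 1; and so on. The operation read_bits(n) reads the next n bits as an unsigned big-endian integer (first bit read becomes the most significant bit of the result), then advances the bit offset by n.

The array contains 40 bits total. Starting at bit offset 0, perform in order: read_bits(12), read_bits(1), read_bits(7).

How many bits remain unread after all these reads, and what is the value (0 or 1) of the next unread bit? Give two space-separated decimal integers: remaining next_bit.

Read 1: bits[0:12] width=12 -> value=272 (bin 000100010000); offset now 12 = byte 1 bit 4; 28 bits remain
Read 2: bits[12:13] width=1 -> value=0 (bin 0); offset now 13 = byte 1 bit 5; 27 bits remain
Read 3: bits[13:20] width=7 -> value=18 (bin 0010010); offset now 20 = byte 2 bit 4; 20 bits remain

Answer: 20 0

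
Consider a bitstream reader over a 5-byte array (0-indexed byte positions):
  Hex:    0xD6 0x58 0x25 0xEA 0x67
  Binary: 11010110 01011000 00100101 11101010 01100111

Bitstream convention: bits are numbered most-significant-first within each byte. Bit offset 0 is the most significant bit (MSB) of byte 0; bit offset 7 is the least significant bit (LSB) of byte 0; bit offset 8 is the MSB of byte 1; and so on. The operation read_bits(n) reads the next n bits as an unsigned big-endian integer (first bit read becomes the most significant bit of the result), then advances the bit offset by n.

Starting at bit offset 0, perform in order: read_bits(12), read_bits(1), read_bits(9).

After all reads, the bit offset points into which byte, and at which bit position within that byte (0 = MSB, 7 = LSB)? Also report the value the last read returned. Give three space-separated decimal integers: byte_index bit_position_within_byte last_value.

Read 1: bits[0:12] width=12 -> value=3429 (bin 110101100101); offset now 12 = byte 1 bit 4; 28 bits remain
Read 2: bits[12:13] width=1 -> value=1 (bin 1); offset now 13 = byte 1 bit 5; 27 bits remain
Read 3: bits[13:22] width=9 -> value=9 (bin 000001001); offset now 22 = byte 2 bit 6; 18 bits remain

Answer: 2 6 9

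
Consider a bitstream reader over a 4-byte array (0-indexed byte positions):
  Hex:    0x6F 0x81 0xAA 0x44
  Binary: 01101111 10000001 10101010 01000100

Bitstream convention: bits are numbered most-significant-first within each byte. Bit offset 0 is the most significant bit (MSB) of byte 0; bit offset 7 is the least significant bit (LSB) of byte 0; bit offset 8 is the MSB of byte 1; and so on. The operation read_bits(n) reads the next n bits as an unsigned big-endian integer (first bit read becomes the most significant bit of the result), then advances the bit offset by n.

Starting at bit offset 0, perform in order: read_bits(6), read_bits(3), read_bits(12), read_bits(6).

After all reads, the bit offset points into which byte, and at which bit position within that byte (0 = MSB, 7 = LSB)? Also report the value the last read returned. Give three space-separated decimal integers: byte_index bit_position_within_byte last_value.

Read 1: bits[0:6] width=6 -> value=27 (bin 011011); offset now 6 = byte 0 bit 6; 26 bits remain
Read 2: bits[6:9] width=3 -> value=7 (bin 111); offset now 9 = byte 1 bit 1; 23 bits remain
Read 3: bits[9:21] width=12 -> value=53 (bin 000000110101); offset now 21 = byte 2 bit 5; 11 bits remain
Read 4: bits[21:27] width=6 -> value=18 (bin 010010); offset now 27 = byte 3 bit 3; 5 bits remain

Answer: 3 3 18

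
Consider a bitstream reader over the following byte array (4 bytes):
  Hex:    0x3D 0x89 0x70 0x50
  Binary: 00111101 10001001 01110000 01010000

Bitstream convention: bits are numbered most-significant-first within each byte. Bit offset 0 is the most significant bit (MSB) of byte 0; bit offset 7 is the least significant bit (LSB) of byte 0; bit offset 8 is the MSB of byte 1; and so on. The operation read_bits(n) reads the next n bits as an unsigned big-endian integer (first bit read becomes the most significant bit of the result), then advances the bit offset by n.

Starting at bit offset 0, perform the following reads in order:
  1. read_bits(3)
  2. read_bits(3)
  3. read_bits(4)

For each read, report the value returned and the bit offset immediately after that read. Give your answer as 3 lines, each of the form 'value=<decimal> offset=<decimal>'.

Read 1: bits[0:3] width=3 -> value=1 (bin 001); offset now 3 = byte 0 bit 3; 29 bits remain
Read 2: bits[3:6] width=3 -> value=7 (bin 111); offset now 6 = byte 0 bit 6; 26 bits remain
Read 3: bits[6:10] width=4 -> value=6 (bin 0110); offset now 10 = byte 1 bit 2; 22 bits remain

Answer: value=1 offset=3
value=7 offset=6
value=6 offset=10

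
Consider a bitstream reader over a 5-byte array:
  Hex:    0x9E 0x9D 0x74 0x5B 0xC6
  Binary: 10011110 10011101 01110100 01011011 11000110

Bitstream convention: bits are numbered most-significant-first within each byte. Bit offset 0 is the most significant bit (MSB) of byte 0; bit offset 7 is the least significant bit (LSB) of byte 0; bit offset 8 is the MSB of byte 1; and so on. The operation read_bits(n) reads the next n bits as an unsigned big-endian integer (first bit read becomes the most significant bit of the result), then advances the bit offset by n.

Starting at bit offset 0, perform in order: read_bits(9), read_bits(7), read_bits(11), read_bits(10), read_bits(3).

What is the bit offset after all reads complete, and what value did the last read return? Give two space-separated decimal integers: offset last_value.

Answer: 40 6

Derivation:
Read 1: bits[0:9] width=9 -> value=317 (bin 100111101); offset now 9 = byte 1 bit 1; 31 bits remain
Read 2: bits[9:16] width=7 -> value=29 (bin 0011101); offset now 16 = byte 2 bit 0; 24 bits remain
Read 3: bits[16:27] width=11 -> value=930 (bin 01110100010); offset now 27 = byte 3 bit 3; 13 bits remain
Read 4: bits[27:37] width=10 -> value=888 (bin 1101111000); offset now 37 = byte 4 bit 5; 3 bits remain
Read 5: bits[37:40] width=3 -> value=6 (bin 110); offset now 40 = byte 5 bit 0; 0 bits remain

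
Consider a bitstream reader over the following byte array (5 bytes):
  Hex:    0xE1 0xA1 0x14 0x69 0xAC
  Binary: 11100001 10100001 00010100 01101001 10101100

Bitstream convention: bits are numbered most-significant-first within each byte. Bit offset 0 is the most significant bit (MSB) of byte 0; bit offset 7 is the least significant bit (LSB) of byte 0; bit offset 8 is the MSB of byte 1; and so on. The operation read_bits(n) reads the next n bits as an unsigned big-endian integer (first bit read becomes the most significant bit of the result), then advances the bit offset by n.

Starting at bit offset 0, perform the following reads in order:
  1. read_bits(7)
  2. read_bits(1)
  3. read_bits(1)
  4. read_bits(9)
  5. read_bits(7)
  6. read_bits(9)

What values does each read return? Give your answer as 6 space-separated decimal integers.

Read 1: bits[0:7] width=7 -> value=112 (bin 1110000); offset now 7 = byte 0 bit 7; 33 bits remain
Read 2: bits[7:8] width=1 -> value=1 (bin 1); offset now 8 = byte 1 bit 0; 32 bits remain
Read 3: bits[8:9] width=1 -> value=1 (bin 1); offset now 9 = byte 1 bit 1; 31 bits remain
Read 4: bits[9:18] width=9 -> value=132 (bin 010000100); offset now 18 = byte 2 bit 2; 22 bits remain
Read 5: bits[18:25] width=7 -> value=40 (bin 0101000); offset now 25 = byte 3 bit 1; 15 bits remain
Read 6: bits[25:34] width=9 -> value=422 (bin 110100110); offset now 34 = byte 4 bit 2; 6 bits remain

Answer: 112 1 1 132 40 422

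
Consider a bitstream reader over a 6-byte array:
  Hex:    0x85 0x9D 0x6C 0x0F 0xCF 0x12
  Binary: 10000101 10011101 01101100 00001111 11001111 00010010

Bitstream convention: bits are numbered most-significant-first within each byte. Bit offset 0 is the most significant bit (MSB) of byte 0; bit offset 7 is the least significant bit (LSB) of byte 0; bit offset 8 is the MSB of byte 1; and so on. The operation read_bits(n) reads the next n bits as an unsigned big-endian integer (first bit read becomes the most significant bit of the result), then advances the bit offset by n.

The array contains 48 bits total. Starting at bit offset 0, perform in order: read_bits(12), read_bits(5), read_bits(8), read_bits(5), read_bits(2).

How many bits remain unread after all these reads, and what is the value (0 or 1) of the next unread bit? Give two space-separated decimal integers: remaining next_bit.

Read 1: bits[0:12] width=12 -> value=2137 (bin 100001011001); offset now 12 = byte 1 bit 4; 36 bits remain
Read 2: bits[12:17] width=5 -> value=26 (bin 11010); offset now 17 = byte 2 bit 1; 31 bits remain
Read 3: bits[17:25] width=8 -> value=216 (bin 11011000); offset now 25 = byte 3 bit 1; 23 bits remain
Read 4: bits[25:30] width=5 -> value=3 (bin 00011); offset now 30 = byte 3 bit 6; 18 bits remain
Read 5: bits[30:32] width=2 -> value=3 (bin 11); offset now 32 = byte 4 bit 0; 16 bits remain

Answer: 16 1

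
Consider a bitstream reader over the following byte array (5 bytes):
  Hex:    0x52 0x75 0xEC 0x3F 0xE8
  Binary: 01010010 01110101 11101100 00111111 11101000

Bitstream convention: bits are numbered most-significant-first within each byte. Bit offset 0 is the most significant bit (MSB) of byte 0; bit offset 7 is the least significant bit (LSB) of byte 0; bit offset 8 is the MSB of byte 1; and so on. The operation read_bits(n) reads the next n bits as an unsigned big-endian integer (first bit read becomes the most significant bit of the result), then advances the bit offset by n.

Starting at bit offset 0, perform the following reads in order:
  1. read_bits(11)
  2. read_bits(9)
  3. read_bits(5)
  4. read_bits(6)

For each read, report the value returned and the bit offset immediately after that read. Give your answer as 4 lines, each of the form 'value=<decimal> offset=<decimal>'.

Answer: value=659 offset=11
value=350 offset=20
value=24 offset=25
value=31 offset=31

Derivation:
Read 1: bits[0:11] width=11 -> value=659 (bin 01010010011); offset now 11 = byte 1 bit 3; 29 bits remain
Read 2: bits[11:20] width=9 -> value=350 (bin 101011110); offset now 20 = byte 2 bit 4; 20 bits remain
Read 3: bits[20:25] width=5 -> value=24 (bin 11000); offset now 25 = byte 3 bit 1; 15 bits remain
Read 4: bits[25:31] width=6 -> value=31 (bin 011111); offset now 31 = byte 3 bit 7; 9 bits remain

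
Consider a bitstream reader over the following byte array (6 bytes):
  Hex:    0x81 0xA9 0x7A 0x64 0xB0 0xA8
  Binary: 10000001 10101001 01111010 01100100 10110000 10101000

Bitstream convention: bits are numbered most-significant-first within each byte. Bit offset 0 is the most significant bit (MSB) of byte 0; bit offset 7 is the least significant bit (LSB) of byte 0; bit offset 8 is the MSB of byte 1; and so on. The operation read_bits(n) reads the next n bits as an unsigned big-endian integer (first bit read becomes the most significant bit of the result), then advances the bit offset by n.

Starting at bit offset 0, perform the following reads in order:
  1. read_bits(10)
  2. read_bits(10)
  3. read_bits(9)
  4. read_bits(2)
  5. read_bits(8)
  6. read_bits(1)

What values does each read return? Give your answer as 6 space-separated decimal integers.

Answer: 518 663 332 2 88 0

Derivation:
Read 1: bits[0:10] width=10 -> value=518 (bin 1000000110); offset now 10 = byte 1 bit 2; 38 bits remain
Read 2: bits[10:20] width=10 -> value=663 (bin 1010010111); offset now 20 = byte 2 bit 4; 28 bits remain
Read 3: bits[20:29] width=9 -> value=332 (bin 101001100); offset now 29 = byte 3 bit 5; 19 bits remain
Read 4: bits[29:31] width=2 -> value=2 (bin 10); offset now 31 = byte 3 bit 7; 17 bits remain
Read 5: bits[31:39] width=8 -> value=88 (bin 01011000); offset now 39 = byte 4 bit 7; 9 bits remain
Read 6: bits[39:40] width=1 -> value=0 (bin 0); offset now 40 = byte 5 bit 0; 8 bits remain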